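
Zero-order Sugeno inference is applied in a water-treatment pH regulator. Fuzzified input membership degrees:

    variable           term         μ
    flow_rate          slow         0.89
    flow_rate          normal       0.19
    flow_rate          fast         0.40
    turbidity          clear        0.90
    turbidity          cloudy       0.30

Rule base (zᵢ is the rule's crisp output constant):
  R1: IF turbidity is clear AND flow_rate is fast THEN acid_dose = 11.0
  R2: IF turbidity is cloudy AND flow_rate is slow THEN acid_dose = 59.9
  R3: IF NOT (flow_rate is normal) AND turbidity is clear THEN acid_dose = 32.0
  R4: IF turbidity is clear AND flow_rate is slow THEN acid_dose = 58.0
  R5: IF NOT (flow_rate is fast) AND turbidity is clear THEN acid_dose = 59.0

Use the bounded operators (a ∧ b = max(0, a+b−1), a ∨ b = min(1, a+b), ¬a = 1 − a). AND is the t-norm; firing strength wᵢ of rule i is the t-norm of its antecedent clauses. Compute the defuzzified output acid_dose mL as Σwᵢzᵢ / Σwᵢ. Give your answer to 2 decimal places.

45.27

R1 (z=11.0): clear=0.90, fast=0.40; AND[max(0, a+b−1)] → w = 0.30
R2 (z=59.9): cloudy=0.30, slow=0.89; AND[max(0, a+b−1)] → w = 0.19
R3 (z=32.0): ¬normal=1−0.19=0.81, clear=0.90; AND[max(0, a+b−1)] → w = 0.71
R4 (z=58.0): clear=0.90, slow=0.89; AND[max(0, a+b−1)] → w = 0.79
R5 (z=59.0): ¬fast=1−0.40=0.60, clear=0.90; AND[max(0, a+b−1)] → w = 0.50
Weighted average = (0.30·11.0 + 0.19·59.9 + 0.71·32.0 + 0.79·58.0 + 0.50·59.0) / (0.30 + 0.19 + 0.71 + 0.79 + 0.50)
  = 112.7210 / 2.4900 = 45.27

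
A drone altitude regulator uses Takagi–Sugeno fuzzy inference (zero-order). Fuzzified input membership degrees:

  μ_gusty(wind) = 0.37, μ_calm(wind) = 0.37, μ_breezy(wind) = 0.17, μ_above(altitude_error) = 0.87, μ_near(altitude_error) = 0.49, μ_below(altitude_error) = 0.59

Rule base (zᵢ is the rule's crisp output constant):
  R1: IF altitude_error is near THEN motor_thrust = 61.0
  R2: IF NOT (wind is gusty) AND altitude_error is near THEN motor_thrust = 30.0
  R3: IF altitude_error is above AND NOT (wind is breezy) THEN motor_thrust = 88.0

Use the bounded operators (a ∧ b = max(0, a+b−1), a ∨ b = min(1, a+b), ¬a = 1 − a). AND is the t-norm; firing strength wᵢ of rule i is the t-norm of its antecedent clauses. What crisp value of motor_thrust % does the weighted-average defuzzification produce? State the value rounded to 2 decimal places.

R1 (z=61.0): near=0.49 → w = 0.49
R2 (z=30.0): ¬gusty=1−0.37=0.63, near=0.49; AND[max(0, a+b−1)] → w = 0.12
R3 (z=88.0): above=0.87, ¬breezy=1−0.17=0.83; AND[max(0, a+b−1)] → w = 0.70
Weighted average = (0.49·61.0 + 0.12·30.0 + 0.70·88.0) / (0.49 + 0.12 + 0.70)
  = 95.0900 / 1.3100 = 72.59

72.59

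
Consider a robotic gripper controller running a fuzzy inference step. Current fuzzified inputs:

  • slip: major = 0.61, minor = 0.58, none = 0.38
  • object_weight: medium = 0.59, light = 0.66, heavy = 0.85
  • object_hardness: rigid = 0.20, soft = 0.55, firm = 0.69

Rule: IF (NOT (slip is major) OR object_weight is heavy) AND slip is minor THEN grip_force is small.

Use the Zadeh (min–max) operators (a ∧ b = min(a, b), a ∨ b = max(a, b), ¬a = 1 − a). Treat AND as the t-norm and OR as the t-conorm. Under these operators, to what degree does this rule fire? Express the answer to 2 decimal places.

0.58

firing strength: (¬major=1−0.61=0.39 OR heavy=0.85) = 0.85; AND[min(a, b)] with minor=0.58 → w = 0.58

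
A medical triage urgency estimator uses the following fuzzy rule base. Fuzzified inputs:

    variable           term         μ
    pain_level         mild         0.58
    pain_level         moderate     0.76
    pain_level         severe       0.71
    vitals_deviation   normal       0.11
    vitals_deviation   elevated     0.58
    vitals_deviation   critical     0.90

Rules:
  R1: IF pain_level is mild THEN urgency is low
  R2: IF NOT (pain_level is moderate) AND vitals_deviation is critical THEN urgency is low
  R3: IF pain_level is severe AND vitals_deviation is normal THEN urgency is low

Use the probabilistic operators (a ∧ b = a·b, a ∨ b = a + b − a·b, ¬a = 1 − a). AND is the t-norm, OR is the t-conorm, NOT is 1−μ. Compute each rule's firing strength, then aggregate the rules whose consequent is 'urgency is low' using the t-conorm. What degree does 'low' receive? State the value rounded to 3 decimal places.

R1: mild=0.58 → w = 0.5800
R2: ¬moderate=1−0.76=0.24, critical=0.90; AND[a·b] → w = 0.2160
R3: severe=0.71, normal=0.11; AND[a·b] → w = 0.0781
Rules with consequent 'low': {R1, R2, R3} → strengths 0.5800, 0.2160, 0.0781
Aggregate via t-conorm [a + b − a·b]: 0.6964

0.696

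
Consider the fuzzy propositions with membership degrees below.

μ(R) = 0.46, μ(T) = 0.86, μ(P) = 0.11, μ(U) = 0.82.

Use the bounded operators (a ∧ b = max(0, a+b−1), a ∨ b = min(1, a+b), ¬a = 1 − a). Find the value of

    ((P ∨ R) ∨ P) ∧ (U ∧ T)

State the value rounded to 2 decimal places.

P ∨ R = min(1, a+b) on (0.11, 0.46) = 0.57
(P ∨ R) ∨ P = min(1, a+b) on (0.57, 0.11) = 0.68
U ∧ T = max(0, a+b−1) on (0.82, 0.86) = 0.68
((P ∨ R) ∨ P) ∧ (U ∧ T) = max(0, a+b−1) on (0.68, 0.68) = 0.36

0.36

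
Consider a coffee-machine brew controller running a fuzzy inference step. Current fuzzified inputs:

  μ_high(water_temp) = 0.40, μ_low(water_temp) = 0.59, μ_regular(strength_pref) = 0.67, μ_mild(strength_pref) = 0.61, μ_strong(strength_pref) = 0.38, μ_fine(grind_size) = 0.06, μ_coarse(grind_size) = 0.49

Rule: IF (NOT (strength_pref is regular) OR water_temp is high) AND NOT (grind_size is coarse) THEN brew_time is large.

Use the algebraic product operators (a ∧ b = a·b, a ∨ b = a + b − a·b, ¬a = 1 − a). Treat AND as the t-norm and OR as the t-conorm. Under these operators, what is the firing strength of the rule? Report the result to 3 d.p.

0.305

firing strength: (¬regular=1−0.67=0.33 OR high=0.40) = 0.5980; AND[a·b] with ¬coarse=1−0.49=0.51 → w = 0.3050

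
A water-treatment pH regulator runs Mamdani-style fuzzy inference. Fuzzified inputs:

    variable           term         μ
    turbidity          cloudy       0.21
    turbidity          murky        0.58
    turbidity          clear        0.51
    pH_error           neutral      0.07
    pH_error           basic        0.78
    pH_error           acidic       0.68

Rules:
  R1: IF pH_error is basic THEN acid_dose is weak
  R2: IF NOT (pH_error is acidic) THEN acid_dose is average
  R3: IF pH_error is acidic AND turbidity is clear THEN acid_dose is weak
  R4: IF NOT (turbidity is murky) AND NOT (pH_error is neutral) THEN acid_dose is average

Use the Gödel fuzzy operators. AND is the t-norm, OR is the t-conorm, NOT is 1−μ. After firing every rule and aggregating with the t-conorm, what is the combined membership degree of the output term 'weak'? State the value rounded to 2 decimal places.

R1: basic=0.78 → w = 0.78
R2: ¬acidic=1−0.68=0.32 → w = 0.32
R3: acidic=0.68, clear=0.51; AND[min(a, b)] → w = 0.51
R4: ¬murky=1−0.58=0.42, ¬neutral=1−0.07=0.93; AND[min(a, b)] → w = 0.42
Rules with consequent 'weak': {R1, R3} → strengths 0.78, 0.51
Aggregate via t-conorm [max(a, b)]: 0.78

0.78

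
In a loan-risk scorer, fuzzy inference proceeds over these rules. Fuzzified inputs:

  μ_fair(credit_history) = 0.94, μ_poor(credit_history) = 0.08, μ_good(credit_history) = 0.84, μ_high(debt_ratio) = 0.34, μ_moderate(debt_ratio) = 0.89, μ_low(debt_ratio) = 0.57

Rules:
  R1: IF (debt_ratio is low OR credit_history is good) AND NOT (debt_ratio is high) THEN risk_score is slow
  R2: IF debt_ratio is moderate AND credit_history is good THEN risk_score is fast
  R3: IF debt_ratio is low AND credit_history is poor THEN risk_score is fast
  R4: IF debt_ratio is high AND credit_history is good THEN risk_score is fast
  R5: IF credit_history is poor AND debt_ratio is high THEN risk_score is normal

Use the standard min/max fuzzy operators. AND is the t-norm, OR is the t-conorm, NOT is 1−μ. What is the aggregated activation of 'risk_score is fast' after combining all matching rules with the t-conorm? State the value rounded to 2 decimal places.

R1: (low=0.57 OR good=0.84) = 0.84; AND[min(a, b)] with ¬high=1−0.34=0.66 → w = 0.66
R2: moderate=0.89, good=0.84; AND[min(a, b)] → w = 0.84
R3: low=0.57, poor=0.08; AND[min(a, b)] → w = 0.08
R4: high=0.34, good=0.84; AND[min(a, b)] → w = 0.34
R5: poor=0.08, high=0.34; AND[min(a, b)] → w = 0.08
Rules with consequent 'fast': {R2, R3, R4} → strengths 0.84, 0.08, 0.34
Aggregate via t-conorm [max(a, b)]: 0.84

0.84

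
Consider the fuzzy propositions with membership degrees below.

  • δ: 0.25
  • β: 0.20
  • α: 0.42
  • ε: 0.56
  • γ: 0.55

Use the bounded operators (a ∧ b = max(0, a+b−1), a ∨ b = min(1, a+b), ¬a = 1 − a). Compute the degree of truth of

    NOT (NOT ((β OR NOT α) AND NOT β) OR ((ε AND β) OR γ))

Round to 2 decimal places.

0.03

NOT α = 1 − 0.42 = 0.58
β OR NOT α = min(1, a+b) on (0.20, 0.58) = 0.78
NOT β = 1 − 0.20 = 0.80
(β OR NOT α) AND NOT β = max(0, a+b−1) on (0.78, 0.80) = 0.58
NOT ((β OR NOT α) AND NOT β) = 1 − 0.58 = 0.42
ε AND β = max(0, a+b−1) on (0.56, 0.20) = 0.00
(ε AND β) OR γ = min(1, a+b) on (0.00, 0.55) = 0.55
NOT ((β OR NOT α) AND NOT β) OR ((ε AND β) OR γ) = min(1, a+b) on (0.42, 0.55) = 0.97
NOT (NOT ((β OR NOT α) AND NOT β) OR ((ε AND β) OR γ)) = 1 − 0.97 = 0.03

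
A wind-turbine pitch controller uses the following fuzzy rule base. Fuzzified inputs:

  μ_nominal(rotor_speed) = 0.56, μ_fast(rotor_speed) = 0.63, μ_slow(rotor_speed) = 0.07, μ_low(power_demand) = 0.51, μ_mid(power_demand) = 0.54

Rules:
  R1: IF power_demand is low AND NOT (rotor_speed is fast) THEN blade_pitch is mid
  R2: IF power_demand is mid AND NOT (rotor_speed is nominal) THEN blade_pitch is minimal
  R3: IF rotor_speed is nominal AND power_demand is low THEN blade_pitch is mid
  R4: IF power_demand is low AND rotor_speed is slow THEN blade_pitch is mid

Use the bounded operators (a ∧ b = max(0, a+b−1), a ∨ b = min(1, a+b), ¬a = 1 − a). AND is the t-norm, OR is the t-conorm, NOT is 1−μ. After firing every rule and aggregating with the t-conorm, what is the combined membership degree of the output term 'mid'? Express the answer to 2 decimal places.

R1: low=0.51, ¬fast=1−0.63=0.37; AND[max(0, a+b−1)] → w = 0.00
R2: mid=0.54, ¬nominal=1−0.56=0.44; AND[max(0, a+b−1)] → w = 0.00
R3: nominal=0.56, low=0.51; AND[max(0, a+b−1)] → w = 0.07
R4: low=0.51, slow=0.07; AND[max(0, a+b−1)] → w = 0.00
Rules with consequent 'mid': {R1, R3, R4} → strengths 0.00, 0.07, 0.00
Aggregate via t-conorm [min(1, a+b)]: 0.07

0.07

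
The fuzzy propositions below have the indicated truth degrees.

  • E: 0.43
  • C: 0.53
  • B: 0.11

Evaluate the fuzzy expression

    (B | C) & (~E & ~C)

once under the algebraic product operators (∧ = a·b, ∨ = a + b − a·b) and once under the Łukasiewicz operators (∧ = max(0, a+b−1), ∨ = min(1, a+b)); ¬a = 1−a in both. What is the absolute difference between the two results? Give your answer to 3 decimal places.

0.156

Under algebraic product:
  B | C = a + b − a·b on (0.1100, 0.5300) = 0.5817
  ~E = 1 − 0.4300 = 0.5700
  ~C = 1 − 0.5300 = 0.4700
  ~E & ~C = a·b on (0.5700, 0.4700) = 0.2679
  (B | C) & (~E & ~C) = a·b on (0.5817, 0.2679) = 0.1558
  → value = 0.1558
Under Łukasiewicz:
  B | C = min(1, a+b) on (0.11, 0.53) = 0.64
  ~E = 1 − 0.43 = 0.57
  ~C = 1 − 0.53 = 0.47
  ~E & ~C = max(0, a+b−1) on (0.57, 0.47) = 0.04
  (B | C) & (~E & ~C) = max(0, a+b−1) on (0.64, 0.04) = 0.00
  → value = 0.0000
|0.1558 − 0.0000| = 0.156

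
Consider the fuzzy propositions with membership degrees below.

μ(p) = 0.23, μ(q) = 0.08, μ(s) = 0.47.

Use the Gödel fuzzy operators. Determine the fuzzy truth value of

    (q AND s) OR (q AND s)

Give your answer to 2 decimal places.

0.08

q AND s = min(a, b) on (0.08, 0.47) = 0.08
q AND s = min(a, b) on (0.08, 0.47) = 0.08
(q AND s) OR (q AND s) = max(a, b) on (0.08, 0.08) = 0.08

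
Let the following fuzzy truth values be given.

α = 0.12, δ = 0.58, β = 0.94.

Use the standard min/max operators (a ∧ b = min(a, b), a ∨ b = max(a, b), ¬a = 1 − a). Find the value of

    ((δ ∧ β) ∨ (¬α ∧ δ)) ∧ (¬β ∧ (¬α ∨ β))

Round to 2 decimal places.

δ ∧ β = min(a, b) on (0.58, 0.94) = 0.58
¬α = 1 − 0.12 = 0.88
¬α ∧ δ = min(a, b) on (0.88, 0.58) = 0.58
(δ ∧ β) ∨ (¬α ∧ δ) = max(a, b) on (0.58, 0.58) = 0.58
¬β = 1 − 0.94 = 0.06
¬α = 1 − 0.12 = 0.88
¬α ∨ β = max(a, b) on (0.88, 0.94) = 0.94
¬β ∧ (¬α ∨ β) = min(a, b) on (0.06, 0.94) = 0.06
((δ ∧ β) ∨ (¬α ∧ δ)) ∧ (¬β ∧ (¬α ∨ β)) = min(a, b) on (0.58, 0.06) = 0.06

0.06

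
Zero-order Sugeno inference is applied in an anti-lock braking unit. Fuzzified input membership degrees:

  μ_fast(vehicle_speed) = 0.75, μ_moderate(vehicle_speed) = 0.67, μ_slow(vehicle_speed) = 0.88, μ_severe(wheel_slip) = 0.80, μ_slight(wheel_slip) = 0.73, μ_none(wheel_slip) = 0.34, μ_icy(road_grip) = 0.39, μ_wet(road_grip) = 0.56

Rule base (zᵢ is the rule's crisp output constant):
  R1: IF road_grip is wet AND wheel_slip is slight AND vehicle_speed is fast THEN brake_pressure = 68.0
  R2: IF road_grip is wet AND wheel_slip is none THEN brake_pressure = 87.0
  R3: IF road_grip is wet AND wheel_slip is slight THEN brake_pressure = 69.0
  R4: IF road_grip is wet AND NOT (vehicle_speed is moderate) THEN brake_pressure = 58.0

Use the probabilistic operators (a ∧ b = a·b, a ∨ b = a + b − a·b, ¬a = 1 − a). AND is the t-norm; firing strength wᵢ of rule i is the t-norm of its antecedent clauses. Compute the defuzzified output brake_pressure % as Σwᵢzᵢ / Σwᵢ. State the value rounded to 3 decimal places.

69.997

R1 (z=68.0): wet=0.56, slight=0.73, fast=0.75; AND[a·b] → w = 0.3066
R2 (z=87.0): wet=0.56, none=0.34; AND[a·b] → w = 0.1904
R3 (z=69.0): wet=0.56, slight=0.73; AND[a·b] → w = 0.4088
R4 (z=58.0): wet=0.56, ¬moderate=1−0.67=0.33; AND[a·b] → w = 0.1848
Weighted average = (0.3066·68.0 + 0.1904·87.0 + 0.4088·69.0 + 0.1848·58.0) / (0.3066 + 0.1904 + 0.4088 + 0.1848)
  = 76.3392 / 1.0906 = 69.997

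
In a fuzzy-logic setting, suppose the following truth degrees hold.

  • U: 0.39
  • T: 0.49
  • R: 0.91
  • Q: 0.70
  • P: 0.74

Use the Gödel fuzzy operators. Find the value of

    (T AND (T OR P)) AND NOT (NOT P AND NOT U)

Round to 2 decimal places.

0.49

T OR P = max(a, b) on (0.49, 0.74) = 0.74
T AND (T OR P) = min(a, b) on (0.49, 0.74) = 0.49
NOT P = 1 − 0.74 = 0.26
NOT U = 1 − 0.39 = 0.61
NOT P AND NOT U = min(a, b) on (0.26, 0.61) = 0.26
NOT (NOT P AND NOT U) = 1 − 0.26 = 0.74
(T AND (T OR P)) AND NOT (NOT P AND NOT U) = min(a, b) on (0.49, 0.74) = 0.49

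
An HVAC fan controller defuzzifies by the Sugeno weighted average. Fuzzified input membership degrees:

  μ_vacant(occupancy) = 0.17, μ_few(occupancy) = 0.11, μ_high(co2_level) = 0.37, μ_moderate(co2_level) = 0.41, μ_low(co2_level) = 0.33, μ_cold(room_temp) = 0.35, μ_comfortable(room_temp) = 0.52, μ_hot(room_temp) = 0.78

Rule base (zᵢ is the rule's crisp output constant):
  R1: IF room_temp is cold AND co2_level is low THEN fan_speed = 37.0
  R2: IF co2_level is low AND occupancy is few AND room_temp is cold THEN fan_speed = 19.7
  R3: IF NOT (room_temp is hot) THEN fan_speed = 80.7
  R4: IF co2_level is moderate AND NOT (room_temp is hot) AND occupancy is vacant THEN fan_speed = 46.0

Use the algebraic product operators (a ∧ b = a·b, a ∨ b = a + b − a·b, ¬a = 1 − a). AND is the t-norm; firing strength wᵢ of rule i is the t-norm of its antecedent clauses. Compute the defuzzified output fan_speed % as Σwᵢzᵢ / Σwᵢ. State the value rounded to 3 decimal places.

63.221

R1 (z=37.0): cold=0.35, low=0.33; AND[a·b] → w = 0.1155
R2 (z=19.7): low=0.33, few=0.11, cold=0.35; AND[a·b] → w = 0.0127
R3 (z=80.7): ¬hot=1−0.78=0.22 → w = 0.2200
R4 (z=46.0): moderate=0.41, ¬hot=1−0.78=0.22, vacant=0.17; AND[a·b] → w = 0.0153
Weighted average = (0.1155·37.0 + 0.0127·19.7 + 0.2200·80.7 + 0.0153·46.0) / (0.1155 + 0.0127 + 0.2200 + 0.0153)
  = 22.9832 / 0.3635 = 63.221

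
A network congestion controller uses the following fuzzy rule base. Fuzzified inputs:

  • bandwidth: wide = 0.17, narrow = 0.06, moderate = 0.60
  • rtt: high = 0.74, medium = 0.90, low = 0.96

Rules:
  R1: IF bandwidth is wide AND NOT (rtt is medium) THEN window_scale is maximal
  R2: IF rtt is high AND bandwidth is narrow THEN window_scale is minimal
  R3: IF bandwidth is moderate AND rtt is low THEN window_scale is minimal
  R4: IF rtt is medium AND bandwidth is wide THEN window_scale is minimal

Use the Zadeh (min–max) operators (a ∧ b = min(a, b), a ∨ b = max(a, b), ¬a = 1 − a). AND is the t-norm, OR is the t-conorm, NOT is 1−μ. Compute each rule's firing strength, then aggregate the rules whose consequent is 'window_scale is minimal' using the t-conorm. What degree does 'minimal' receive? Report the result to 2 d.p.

R1: wide=0.17, ¬medium=1−0.90=0.10; AND[min(a, b)] → w = 0.10
R2: high=0.74, narrow=0.06; AND[min(a, b)] → w = 0.06
R3: moderate=0.60, low=0.96; AND[min(a, b)] → w = 0.60
R4: medium=0.90, wide=0.17; AND[min(a, b)] → w = 0.17
Rules with consequent 'minimal': {R2, R3, R4} → strengths 0.06, 0.60, 0.17
Aggregate via t-conorm [max(a, b)]: 0.60

0.60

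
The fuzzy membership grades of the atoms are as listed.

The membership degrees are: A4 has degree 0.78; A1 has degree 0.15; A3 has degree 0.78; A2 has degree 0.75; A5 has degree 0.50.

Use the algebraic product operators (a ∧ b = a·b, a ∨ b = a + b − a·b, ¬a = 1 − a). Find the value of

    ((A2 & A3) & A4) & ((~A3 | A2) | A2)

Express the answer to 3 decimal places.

A2 & A3 = a·b on (0.7500, 0.7800) = 0.5850
(A2 & A3) & A4 = a·b on (0.5850, 0.7800) = 0.4563
~A3 = 1 − 0.7800 = 0.2200
~A3 | A2 = a + b − a·b on (0.2200, 0.7500) = 0.8050
(~A3 | A2) | A2 = a + b − a·b on (0.8050, 0.7500) = 0.9512
((A2 & A3) & A4) & ((~A3 | A2) | A2) = a·b on (0.4563, 0.9512) = 0.4341

0.434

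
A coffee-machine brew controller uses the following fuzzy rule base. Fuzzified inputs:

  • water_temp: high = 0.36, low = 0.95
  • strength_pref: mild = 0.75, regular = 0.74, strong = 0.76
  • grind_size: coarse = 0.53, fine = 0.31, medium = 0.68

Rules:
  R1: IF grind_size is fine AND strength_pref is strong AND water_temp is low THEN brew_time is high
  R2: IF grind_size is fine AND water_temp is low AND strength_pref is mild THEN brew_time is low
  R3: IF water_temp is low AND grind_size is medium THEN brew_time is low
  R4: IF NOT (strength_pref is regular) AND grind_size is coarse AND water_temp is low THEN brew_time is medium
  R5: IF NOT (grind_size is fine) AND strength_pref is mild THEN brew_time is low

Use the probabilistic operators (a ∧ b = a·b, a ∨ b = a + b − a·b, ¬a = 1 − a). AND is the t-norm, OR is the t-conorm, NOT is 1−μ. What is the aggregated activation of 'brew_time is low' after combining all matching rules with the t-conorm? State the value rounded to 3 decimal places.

0.867

R1: fine=0.31, strong=0.76, low=0.95; AND[a·b] → w = 0.2238
R2: fine=0.31, low=0.95, mild=0.75; AND[a·b] → w = 0.2209
R3: low=0.95, medium=0.68; AND[a·b] → w = 0.6460
R4: ¬regular=1−0.74=0.26, coarse=0.53, low=0.95; AND[a·b] → w = 0.1309
R5: ¬fine=1−0.31=0.69, mild=0.75; AND[a·b] → w = 0.5175
Rules with consequent 'low': {R2, R3, R5} → strengths 0.2209, 0.6460, 0.5175
Aggregate via t-conorm [a + b − a·b]: 0.8669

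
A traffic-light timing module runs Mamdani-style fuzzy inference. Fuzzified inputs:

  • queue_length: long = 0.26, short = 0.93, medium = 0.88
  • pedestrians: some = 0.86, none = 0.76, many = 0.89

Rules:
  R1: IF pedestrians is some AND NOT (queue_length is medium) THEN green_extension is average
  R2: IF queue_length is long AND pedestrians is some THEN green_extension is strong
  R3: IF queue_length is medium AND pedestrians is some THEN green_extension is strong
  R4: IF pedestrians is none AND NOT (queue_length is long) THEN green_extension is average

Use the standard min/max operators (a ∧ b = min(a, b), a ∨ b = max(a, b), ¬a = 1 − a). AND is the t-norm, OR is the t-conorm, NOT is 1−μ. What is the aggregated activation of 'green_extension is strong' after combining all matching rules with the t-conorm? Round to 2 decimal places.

R1: some=0.86, ¬medium=1−0.88=0.12; AND[min(a, b)] → w = 0.12
R2: long=0.26, some=0.86; AND[min(a, b)] → w = 0.26
R3: medium=0.88, some=0.86; AND[min(a, b)] → w = 0.86
R4: none=0.76, ¬long=1−0.26=0.74; AND[min(a, b)] → w = 0.74
Rules with consequent 'strong': {R2, R3} → strengths 0.26, 0.86
Aggregate via t-conorm [max(a, b)]: 0.86

0.86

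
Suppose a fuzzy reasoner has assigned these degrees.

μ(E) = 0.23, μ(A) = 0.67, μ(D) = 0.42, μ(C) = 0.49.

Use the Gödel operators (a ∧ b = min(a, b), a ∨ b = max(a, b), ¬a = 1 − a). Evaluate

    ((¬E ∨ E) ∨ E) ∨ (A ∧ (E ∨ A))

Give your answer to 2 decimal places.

0.77

¬E = 1 − 0.23 = 0.77
¬E ∨ E = max(a, b) on (0.77, 0.23) = 0.77
(¬E ∨ E) ∨ E = max(a, b) on (0.77, 0.23) = 0.77
E ∨ A = max(a, b) on (0.23, 0.67) = 0.67
A ∧ (E ∨ A) = min(a, b) on (0.67, 0.67) = 0.67
((¬E ∨ E) ∨ E) ∨ (A ∧ (E ∨ A)) = max(a, b) on (0.77, 0.67) = 0.77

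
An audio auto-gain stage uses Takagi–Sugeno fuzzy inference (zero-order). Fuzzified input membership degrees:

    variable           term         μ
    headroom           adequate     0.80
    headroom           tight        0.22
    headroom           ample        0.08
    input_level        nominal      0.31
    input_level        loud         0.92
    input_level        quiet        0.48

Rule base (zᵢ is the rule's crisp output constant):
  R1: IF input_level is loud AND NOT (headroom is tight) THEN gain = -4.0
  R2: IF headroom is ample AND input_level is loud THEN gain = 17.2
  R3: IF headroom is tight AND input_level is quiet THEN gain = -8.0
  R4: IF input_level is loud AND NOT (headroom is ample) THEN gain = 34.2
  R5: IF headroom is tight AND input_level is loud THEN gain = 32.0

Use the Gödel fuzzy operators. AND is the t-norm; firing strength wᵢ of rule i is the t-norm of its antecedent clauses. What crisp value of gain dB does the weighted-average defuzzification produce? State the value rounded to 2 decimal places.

R1 (z=-4.0): loud=0.92, ¬tight=1−0.22=0.78; AND[min(a, b)] → w = 0.78
R2 (z=17.2): ample=0.08, loud=0.92; AND[min(a, b)] → w = 0.08
R3 (z=-8.0): tight=0.22, quiet=0.48; AND[min(a, b)] → w = 0.22
R4 (z=34.2): loud=0.92, ¬ample=1−0.08=0.92; AND[min(a, b)] → w = 0.92
R5 (z=32.0): tight=0.22, loud=0.92; AND[min(a, b)] → w = 0.22
Weighted average = (0.78·-4.0 + 0.08·17.2 + 0.22·-8.0 + 0.92·34.2 + 0.22·32.0) / (0.78 + 0.08 + 0.22 + 0.92 + 0.22)
  = 35.0000 / 2.2200 = 15.77

15.77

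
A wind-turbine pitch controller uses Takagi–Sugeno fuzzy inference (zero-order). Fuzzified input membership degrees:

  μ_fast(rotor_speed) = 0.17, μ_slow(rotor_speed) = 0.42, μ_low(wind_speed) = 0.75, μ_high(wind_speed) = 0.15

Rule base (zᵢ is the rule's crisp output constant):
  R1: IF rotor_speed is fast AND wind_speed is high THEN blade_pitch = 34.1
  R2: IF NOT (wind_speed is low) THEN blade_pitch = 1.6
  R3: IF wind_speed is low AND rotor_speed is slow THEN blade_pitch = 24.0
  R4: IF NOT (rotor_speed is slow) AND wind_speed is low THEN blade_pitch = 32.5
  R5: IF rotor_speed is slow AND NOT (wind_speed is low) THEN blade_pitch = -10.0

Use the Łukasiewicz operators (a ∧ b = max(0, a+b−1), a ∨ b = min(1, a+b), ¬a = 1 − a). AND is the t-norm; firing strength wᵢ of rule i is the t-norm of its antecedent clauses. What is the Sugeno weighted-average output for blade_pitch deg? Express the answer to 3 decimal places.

R1 (z=34.1): fast=0.17, high=0.15; AND[max(0, a+b−1)] → w = 0.00
R2 (z=1.6): ¬low=1−0.75=0.25 → w = 0.25
R3 (z=24.0): low=0.75, slow=0.42; AND[max(0, a+b−1)] → w = 0.17
R4 (z=32.5): ¬slow=1−0.42=0.58, low=0.75; AND[max(0, a+b−1)] → w = 0.33
R5 (z=-10.0): slow=0.42, ¬low=1−0.75=0.25; AND[max(0, a+b−1)] → w = 0.00
Weighted average = (0.00·34.1 + 0.25·1.6 + 0.17·24.0 + 0.33·32.5 + 0.00·-10.0) / (0.00 + 0.25 + 0.17 + 0.33 + 0.00)
  = 15.2050 / 0.7500 = 20.273

20.273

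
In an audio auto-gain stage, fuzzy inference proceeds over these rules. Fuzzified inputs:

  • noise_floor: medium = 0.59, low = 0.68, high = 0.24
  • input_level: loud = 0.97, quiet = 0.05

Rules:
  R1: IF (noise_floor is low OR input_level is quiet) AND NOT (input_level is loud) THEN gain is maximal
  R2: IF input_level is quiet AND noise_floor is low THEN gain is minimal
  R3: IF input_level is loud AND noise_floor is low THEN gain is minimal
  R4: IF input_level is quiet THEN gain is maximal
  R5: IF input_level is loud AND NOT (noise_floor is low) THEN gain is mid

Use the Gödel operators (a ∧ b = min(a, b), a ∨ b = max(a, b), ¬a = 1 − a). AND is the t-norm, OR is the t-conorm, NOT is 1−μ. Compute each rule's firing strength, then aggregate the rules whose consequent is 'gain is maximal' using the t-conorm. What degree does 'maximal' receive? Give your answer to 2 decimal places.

R1: (low=0.68 OR quiet=0.05) = 0.68; AND[min(a, b)] with ¬loud=1−0.97=0.03 → w = 0.03
R2: quiet=0.05, low=0.68; AND[min(a, b)] → w = 0.05
R3: loud=0.97, low=0.68; AND[min(a, b)] → w = 0.68
R4: quiet=0.05 → w = 0.05
R5: loud=0.97, ¬low=1−0.68=0.32; AND[min(a, b)] → w = 0.32
Rules with consequent 'maximal': {R1, R4} → strengths 0.03, 0.05
Aggregate via t-conorm [max(a, b)]: 0.05

0.05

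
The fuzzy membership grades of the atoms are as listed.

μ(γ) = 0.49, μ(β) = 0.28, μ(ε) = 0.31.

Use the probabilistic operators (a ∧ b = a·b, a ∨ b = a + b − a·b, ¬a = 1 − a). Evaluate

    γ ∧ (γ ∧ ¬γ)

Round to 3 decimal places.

¬γ = 1 − 0.4900 = 0.5100
γ ∧ ¬γ = a·b on (0.4900, 0.5100) = 0.2499
γ ∧ (γ ∧ ¬γ) = a·b on (0.4900, 0.2499) = 0.1225

0.122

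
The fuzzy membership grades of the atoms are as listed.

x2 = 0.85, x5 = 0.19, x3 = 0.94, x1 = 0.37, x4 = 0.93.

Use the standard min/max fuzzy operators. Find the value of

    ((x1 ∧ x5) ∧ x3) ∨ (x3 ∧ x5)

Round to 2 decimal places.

0.19

x1 ∧ x5 = min(a, b) on (0.37, 0.19) = 0.19
(x1 ∧ x5) ∧ x3 = min(a, b) on (0.19, 0.94) = 0.19
x3 ∧ x5 = min(a, b) on (0.94, 0.19) = 0.19
((x1 ∧ x5) ∧ x3) ∨ (x3 ∧ x5) = max(a, b) on (0.19, 0.19) = 0.19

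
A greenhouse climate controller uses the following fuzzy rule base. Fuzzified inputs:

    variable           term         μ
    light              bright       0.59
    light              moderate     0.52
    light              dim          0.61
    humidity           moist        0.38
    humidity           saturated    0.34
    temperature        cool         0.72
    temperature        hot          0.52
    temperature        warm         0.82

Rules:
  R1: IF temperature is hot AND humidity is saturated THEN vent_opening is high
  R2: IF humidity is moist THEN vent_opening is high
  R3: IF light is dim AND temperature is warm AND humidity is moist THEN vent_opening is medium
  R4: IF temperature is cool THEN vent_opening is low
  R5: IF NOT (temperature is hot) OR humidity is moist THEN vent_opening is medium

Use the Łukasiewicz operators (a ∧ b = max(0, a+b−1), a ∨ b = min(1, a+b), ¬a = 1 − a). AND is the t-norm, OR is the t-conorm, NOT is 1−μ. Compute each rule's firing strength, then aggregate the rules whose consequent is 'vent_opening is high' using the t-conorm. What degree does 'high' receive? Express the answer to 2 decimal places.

0.38

R1: hot=0.52, saturated=0.34; AND[max(0, a+b−1)] → w = 0.00
R2: moist=0.38 → w = 0.38
R3: dim=0.61, warm=0.82, moist=0.38; AND[max(0, a+b−1)] → w = 0.00
R4: cool=0.72 → w = 0.72
R5: ¬hot=1−0.52=0.48, moist=0.38; OR[min(1, a+b)] → w = 0.86
Rules with consequent 'high': {R1, R2} → strengths 0.00, 0.38
Aggregate via t-conorm [min(1, a+b)]: 0.38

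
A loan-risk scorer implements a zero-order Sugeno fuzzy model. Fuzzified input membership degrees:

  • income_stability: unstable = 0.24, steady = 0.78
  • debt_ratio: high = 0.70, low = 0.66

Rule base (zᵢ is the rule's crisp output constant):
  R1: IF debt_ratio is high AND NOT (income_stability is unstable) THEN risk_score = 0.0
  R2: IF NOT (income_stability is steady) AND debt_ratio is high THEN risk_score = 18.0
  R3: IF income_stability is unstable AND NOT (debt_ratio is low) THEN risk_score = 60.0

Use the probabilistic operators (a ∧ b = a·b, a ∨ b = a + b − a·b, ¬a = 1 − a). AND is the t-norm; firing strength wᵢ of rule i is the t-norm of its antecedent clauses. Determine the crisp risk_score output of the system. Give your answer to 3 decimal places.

9.990

R1 (z=0.0): high=0.70, ¬unstable=1−0.24=0.76; AND[a·b] → w = 0.5320
R2 (z=18.0): ¬steady=1−0.78=0.22, high=0.70; AND[a·b] → w = 0.1540
R3 (z=60.0): unstable=0.24, ¬low=1−0.66=0.34; AND[a·b] → w = 0.0816
Weighted average = (0.5320·0.0 + 0.1540·18.0 + 0.0816·60.0) / (0.5320 + 0.1540 + 0.0816)
  = 7.6680 / 0.7676 = 9.990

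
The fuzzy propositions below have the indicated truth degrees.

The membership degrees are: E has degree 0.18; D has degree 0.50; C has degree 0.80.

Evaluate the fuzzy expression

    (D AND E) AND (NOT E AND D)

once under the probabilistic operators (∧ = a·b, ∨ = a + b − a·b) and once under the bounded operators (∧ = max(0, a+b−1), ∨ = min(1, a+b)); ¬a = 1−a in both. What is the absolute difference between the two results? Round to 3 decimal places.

0.037

Under probabilistic:
  D AND E = a·b on (0.5000, 0.1800) = 0.0900
  NOT E = 1 − 0.1800 = 0.8200
  NOT E AND D = a·b on (0.8200, 0.5000) = 0.4100
  (D AND E) AND (NOT E AND D) = a·b on (0.0900, 0.4100) = 0.0369
  → value = 0.0369
Under bounded:
  D AND E = max(0, a+b−1) on (0.50, 0.18) = 0.00
  NOT E = 1 − 0.18 = 0.82
  NOT E AND D = max(0, a+b−1) on (0.82, 0.50) = 0.32
  (D AND E) AND (NOT E AND D) = max(0, a+b−1) on (0.00, 0.32) = 0.00
  → value = 0.0000
|0.0369 − 0.0000| = 0.037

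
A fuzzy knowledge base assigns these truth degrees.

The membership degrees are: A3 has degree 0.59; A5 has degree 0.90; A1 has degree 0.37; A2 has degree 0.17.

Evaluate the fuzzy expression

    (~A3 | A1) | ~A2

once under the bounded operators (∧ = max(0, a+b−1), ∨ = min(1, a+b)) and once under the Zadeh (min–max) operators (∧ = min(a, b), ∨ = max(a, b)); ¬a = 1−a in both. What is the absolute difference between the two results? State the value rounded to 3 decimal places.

Under bounded:
  ~A3 = 1 − 0.59 = 0.41
  ~A3 | A1 = min(1, a+b) on (0.41, 0.37) = 0.78
  ~A2 = 1 − 0.17 = 0.83
  (~A3 | A1) | ~A2 = min(1, a+b) on (0.78, 0.83) = 1.00
  → value = 1.0000
Under Zadeh (min–max):
  ~A3 = 1 − 0.59 = 0.41
  ~A3 | A1 = max(a, b) on (0.41, 0.37) = 0.41
  ~A2 = 1 − 0.17 = 0.83
  (~A3 | A1) | ~A2 = max(a, b) on (0.41, 0.83) = 0.83
  → value = 0.8300
|1.0000 − 0.8300| = 0.170

0.170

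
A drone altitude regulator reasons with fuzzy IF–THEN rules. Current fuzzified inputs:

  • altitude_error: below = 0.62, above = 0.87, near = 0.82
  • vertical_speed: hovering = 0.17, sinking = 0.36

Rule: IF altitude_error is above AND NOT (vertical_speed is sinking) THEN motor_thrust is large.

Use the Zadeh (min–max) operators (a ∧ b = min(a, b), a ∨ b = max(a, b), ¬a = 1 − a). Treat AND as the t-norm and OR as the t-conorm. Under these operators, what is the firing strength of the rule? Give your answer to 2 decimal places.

0.64

firing strength: above=0.87, ¬sinking=1−0.36=0.64; AND[min(a, b)] → w = 0.64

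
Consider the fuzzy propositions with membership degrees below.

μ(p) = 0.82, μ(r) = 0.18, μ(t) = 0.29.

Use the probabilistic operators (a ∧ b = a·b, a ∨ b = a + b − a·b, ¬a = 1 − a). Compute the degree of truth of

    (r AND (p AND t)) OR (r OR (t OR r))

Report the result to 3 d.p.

p AND t = a·b on (0.8200, 0.2900) = 0.2378
r AND (p AND t) = a·b on (0.1800, 0.2378) = 0.0428
t OR r = a + b − a·b on (0.2900, 0.1800) = 0.4178
r OR (t OR r) = a + b − a·b on (0.1800, 0.4178) = 0.5226
(r AND (p AND t)) OR (r OR (t OR r)) = a + b − a·b on (0.0428, 0.5226) = 0.5430

0.543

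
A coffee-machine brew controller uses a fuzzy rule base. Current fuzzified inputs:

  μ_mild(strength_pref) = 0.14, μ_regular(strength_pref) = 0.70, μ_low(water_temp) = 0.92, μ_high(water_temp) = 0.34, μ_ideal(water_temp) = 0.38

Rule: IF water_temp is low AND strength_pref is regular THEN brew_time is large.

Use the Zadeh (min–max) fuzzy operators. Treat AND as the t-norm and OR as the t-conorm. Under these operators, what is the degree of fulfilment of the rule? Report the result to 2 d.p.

firing strength: low=0.92, regular=0.70; AND[min(a, b)] → w = 0.70

0.70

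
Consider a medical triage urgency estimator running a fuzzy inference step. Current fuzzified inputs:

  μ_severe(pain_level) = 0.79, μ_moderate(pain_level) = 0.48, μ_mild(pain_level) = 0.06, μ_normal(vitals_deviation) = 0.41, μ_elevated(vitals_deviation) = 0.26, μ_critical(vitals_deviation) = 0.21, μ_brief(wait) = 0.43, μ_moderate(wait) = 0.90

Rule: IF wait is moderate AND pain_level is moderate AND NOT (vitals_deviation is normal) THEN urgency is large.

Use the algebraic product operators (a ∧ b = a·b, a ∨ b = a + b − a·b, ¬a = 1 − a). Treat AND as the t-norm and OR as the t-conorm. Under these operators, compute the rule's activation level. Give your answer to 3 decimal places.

0.255

firing strength: moderate=0.90, moderate=0.48, ¬normal=1−0.41=0.59; AND[a·b] → w = 0.2549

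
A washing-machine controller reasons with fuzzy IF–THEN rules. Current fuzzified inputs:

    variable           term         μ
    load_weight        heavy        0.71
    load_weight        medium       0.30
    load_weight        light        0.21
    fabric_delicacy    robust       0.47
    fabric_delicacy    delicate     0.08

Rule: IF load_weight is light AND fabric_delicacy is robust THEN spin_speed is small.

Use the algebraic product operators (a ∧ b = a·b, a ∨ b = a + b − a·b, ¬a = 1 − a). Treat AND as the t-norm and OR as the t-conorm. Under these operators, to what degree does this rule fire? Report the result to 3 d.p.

0.099

firing strength: light=0.21, robust=0.47; AND[a·b] → w = 0.0987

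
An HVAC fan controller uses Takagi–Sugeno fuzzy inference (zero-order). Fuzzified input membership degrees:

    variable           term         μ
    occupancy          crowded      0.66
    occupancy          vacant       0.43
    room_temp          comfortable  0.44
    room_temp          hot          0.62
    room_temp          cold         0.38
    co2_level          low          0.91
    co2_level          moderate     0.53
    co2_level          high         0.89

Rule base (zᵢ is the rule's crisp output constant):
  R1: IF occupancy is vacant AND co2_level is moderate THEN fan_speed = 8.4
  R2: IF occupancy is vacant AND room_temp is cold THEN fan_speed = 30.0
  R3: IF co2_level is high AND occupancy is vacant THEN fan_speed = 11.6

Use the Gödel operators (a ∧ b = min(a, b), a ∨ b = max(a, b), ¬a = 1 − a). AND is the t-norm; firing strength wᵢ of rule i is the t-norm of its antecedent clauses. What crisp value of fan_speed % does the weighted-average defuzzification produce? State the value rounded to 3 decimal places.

R1 (z=8.4): vacant=0.43, moderate=0.53; AND[min(a, b)] → w = 0.43
R2 (z=30.0): vacant=0.43, cold=0.38; AND[min(a, b)] → w = 0.38
R3 (z=11.6): high=0.89, vacant=0.43; AND[min(a, b)] → w = 0.43
Weighted average = (0.43·8.4 + 0.38·30.0 + 0.43·11.6) / (0.43 + 0.38 + 0.43)
  = 20.0000 / 1.2400 = 16.129

16.129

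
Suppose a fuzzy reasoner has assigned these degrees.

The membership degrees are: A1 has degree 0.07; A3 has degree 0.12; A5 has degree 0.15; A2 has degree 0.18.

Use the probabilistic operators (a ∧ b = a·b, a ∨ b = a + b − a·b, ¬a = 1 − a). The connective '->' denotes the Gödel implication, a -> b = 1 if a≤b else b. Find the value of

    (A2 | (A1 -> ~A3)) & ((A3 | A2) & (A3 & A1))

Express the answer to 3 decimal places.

~A3 = 1 − 0.1200 = 0.8800
A1 -> ~A3  [Gödel: 1 if a≤b else b] with a=0.0700, b=0.8800 → 1.0000
A2 | (A1 -> ~A3) = a + b − a·b on (0.1800, 1.0000) = 1.0000
A3 | A2 = a + b − a·b on (0.1200, 0.1800) = 0.2784
A3 & A1 = a·b on (0.1200, 0.0700) = 0.0084
(A3 | A2) & (A3 & A1) = a·b on (0.2784, 0.0084) = 0.0023
(A2 | (A1 -> ~A3)) & ((A3 | A2) & (A3 & A1)) = a·b on (1.0000, 0.0023) = 0.0023

0.002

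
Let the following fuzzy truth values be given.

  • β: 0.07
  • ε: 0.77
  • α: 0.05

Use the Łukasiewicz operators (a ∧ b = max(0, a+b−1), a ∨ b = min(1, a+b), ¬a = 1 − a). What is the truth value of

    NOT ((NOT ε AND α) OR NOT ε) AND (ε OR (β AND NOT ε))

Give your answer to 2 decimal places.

0.54

NOT ε = 1 − 0.77 = 0.23
NOT ε AND α = max(0, a+b−1) on (0.23, 0.05) = 0.00
NOT ε = 1 − 0.77 = 0.23
(NOT ε AND α) OR NOT ε = min(1, a+b) on (0.00, 0.23) = 0.23
NOT ((NOT ε AND α) OR NOT ε) = 1 − 0.23 = 0.77
NOT ε = 1 − 0.77 = 0.23
β AND NOT ε = max(0, a+b−1) on (0.07, 0.23) = 0.00
ε OR (β AND NOT ε) = min(1, a+b) on (0.77, 0.00) = 0.77
NOT ((NOT ε AND α) OR NOT ε) AND (ε OR (β AND NOT ε)) = max(0, a+b−1) on (0.77, 0.77) = 0.54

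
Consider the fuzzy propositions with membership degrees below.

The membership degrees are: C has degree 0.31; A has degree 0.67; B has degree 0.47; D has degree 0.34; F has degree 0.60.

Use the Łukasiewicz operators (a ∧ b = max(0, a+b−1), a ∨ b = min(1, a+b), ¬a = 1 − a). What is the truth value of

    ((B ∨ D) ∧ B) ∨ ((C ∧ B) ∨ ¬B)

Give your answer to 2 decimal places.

B ∨ D = min(1, a+b) on (0.47, 0.34) = 0.81
(B ∨ D) ∧ B = max(0, a+b−1) on (0.81, 0.47) = 0.28
C ∧ B = max(0, a+b−1) on (0.31, 0.47) = 0.00
¬B = 1 − 0.47 = 0.53
(C ∧ B) ∨ ¬B = min(1, a+b) on (0.00, 0.53) = 0.53
((B ∨ D) ∧ B) ∨ ((C ∧ B) ∨ ¬B) = min(1, a+b) on (0.28, 0.53) = 0.81

0.81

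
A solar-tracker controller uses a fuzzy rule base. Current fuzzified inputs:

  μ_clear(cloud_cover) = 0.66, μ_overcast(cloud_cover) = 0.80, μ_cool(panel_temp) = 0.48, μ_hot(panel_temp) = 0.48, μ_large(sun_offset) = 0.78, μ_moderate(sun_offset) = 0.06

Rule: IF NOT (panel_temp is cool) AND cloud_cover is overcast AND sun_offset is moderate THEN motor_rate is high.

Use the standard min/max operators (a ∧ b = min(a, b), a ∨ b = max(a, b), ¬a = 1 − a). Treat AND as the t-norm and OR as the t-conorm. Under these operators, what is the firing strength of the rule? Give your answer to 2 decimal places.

firing strength: ¬cool=1−0.48=0.52, overcast=0.80, moderate=0.06; AND[min(a, b)] → w = 0.06

0.06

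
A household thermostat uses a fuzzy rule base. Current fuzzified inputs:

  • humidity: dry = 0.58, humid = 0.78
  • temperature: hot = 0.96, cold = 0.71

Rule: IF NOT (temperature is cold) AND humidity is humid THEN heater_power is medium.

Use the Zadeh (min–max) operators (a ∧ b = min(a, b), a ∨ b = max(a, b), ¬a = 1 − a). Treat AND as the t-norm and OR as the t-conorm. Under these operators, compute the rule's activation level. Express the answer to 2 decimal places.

0.29

firing strength: ¬cold=1−0.71=0.29, humid=0.78; AND[min(a, b)] → w = 0.29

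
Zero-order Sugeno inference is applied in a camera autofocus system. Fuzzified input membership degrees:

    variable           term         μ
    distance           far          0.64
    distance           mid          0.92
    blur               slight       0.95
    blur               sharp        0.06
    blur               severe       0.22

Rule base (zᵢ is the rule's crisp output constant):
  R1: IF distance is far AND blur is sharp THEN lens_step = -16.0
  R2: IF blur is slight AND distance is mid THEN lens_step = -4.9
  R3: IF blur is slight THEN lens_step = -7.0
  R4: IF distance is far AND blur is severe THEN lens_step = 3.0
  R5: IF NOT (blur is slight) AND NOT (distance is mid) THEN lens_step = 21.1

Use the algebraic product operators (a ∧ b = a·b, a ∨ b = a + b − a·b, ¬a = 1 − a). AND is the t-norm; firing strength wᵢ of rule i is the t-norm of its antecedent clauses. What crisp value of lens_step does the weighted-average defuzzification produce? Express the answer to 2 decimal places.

R1 (z=-16.0): far=0.64, sharp=0.06; AND[a·b] → w = 0.0384
R2 (z=-4.9): slight=0.95, mid=0.92; AND[a·b] → w = 0.8740
R3 (z=-7.0): slight=0.95 → w = 0.9500
R4 (z=3.0): far=0.64, severe=0.22; AND[a·b] → w = 0.1408
R5 (z=21.1): ¬slight=1−0.95=0.05, ¬mid=1−0.92=0.08; AND[a·b] → w = 0.0040
Weighted average = (0.0384·-16.0 + 0.8740·-4.9 + 0.9500·-7.0 + 0.1408·3.0 + 0.0040·21.1) / (0.0384 + 0.8740 + 0.9500 + 0.1408 + 0.0040)
  = -11.0402 / 2.0072 = -5.50

-5.50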